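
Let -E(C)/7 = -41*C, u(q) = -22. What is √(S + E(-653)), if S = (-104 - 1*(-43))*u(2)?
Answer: 13*I*√1101 ≈ 431.36*I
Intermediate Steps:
S = 1342 (S = (-104 - 1*(-43))*(-22) = (-104 + 43)*(-22) = -61*(-22) = 1342)
E(C) = 287*C (E(C) = -(-287)*C = 287*C)
√(S + E(-653)) = √(1342 + 287*(-653)) = √(1342 - 187411) = √(-186069) = 13*I*√1101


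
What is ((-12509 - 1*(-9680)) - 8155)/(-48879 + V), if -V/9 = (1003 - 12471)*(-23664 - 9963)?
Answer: 10984/3470758803 ≈ 3.1647e-6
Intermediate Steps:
V = -3470709924 (V = -9*(1003 - 12471)*(-23664 - 9963) = -(-103212)*(-33627) = -9*385634436 = -3470709924)
((-12509 - 1*(-9680)) - 8155)/(-48879 + V) = ((-12509 - 1*(-9680)) - 8155)/(-48879 - 3470709924) = ((-12509 + 9680) - 8155)/(-3470758803) = (-2829 - 8155)*(-1/3470758803) = -10984*(-1/3470758803) = 10984/3470758803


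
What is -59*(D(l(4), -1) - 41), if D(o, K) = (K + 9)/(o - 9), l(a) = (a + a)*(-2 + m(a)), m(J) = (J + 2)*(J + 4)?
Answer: 867949/359 ≈ 2417.7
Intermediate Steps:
m(J) = (2 + J)*(4 + J)
l(a) = 2*a*(6 + a**2 + 6*a) (l(a) = (a + a)*(-2 + (8 + a**2 + 6*a)) = (2*a)*(6 + a**2 + 6*a) = 2*a*(6 + a**2 + 6*a))
D(o, K) = (9 + K)/(-9 + o)
-59*(D(l(4), -1) - 41) = -59*((9 - 1)/(-9 + 2*4*(6 + 4**2 + 6*4)) - 41) = -59*(8/(-9 + 2*4*(6 + 16 + 24)) - 41) = -59*(8/(-9 + 2*4*46) - 41) = -59*(8/(-9 + 368) - 41) = -59*(8/359 - 41) = -59*(-14711/359) = 867949/359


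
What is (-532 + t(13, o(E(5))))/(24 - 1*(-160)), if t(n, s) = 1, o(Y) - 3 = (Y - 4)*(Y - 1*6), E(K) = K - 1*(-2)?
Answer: -531/184 ≈ -2.8859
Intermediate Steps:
E(K) = 2 + K (E(K) = K + 2 = 2 + K)
o(Y) = 3 + (-6 + Y)*(-4 + Y) (o(Y) = 3 + (Y - 4)*(Y - 1*6) = 3 + (-4 + Y)*(Y - 6) = 3 + (-4 + Y)*(-6 + Y) = 3 + (-6 + Y)*(-4 + Y))
(-532 + t(13, o(E(5))))/(24 - 1*(-160)) = (-532 + 1)/(24 - 1*(-160)) = -531/(24 + 160) = -531/184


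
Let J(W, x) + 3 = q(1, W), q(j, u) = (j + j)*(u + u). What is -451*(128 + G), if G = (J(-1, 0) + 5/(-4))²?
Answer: -1414787/16 ≈ -88424.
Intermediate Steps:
q(j, u) = 4*j*u (q(j, u) = (2*j)*(2*u) = 4*j*u)
J(W, x) = -3 + 4*W (J(W, x) = -3 + 4*1*W = -3 + 4*W)
G = 1089/16 (G = ((-3 + 4*(-1)) + 5/(-4))² = ((-3 - 4) + 5*(-¼))² = (-7 - 5/4)² = (-33/4)² = 1089/16 ≈ 68.063)
-451*(128 + G) = -451*(128 + 1089/16) = -451*3137/16 = -1414787/16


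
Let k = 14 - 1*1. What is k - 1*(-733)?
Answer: 746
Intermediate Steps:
k = 13 (k = 14 - 1 = 13)
k - 1*(-733) = 13 - 1*(-733) = 13 + 733 = 746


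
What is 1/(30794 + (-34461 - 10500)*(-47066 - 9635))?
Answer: 1/2549364455 ≈ 3.9225e-10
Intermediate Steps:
1/(30794 + (-34461 - 10500)*(-47066 - 9635)) = 1/(30794 - 44961*(-56701)) = 1/(30794 + 2549333661) = 1/2549364455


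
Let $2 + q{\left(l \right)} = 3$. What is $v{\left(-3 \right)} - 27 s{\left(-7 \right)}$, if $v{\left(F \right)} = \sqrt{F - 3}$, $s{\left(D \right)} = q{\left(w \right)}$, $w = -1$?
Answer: $-27 + i \sqrt{6} \approx -27.0 + 2.4495 i$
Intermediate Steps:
$q{\left(l \right)} = 1$ ($q{\left(l \right)} = -2 + 3 = 1$)
$s{\left(D \right)} = 1$
$v{\left(F \right)} = \sqrt{-3 + F}$
$v{\left(-3 \right)} - 27 s{\left(-7 \right)} = \sqrt{-3 - 3} - 27 = \sqrt{-6} - 27 = i \sqrt{6} - 27 = -27 + i \sqrt{6}$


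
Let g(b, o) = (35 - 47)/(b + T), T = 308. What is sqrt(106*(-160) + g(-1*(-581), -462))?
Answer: 2*I*sqrt(3350963707)/889 ≈ 130.23*I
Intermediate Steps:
g(b, o) = -12/(308 + b) (g(b, o) = (35 - 47)/(b + 308) = -12/(308 + b))
sqrt(106*(-160) + g(-1*(-581), -462)) = sqrt(106*(-160) - 12/(308 - 1*(-581))) = sqrt(-16960 - 12/(308 + 581)) = sqrt(-16960 - 12/889) = sqrt(-15077452/889) = 2*I*sqrt(3350963707)/889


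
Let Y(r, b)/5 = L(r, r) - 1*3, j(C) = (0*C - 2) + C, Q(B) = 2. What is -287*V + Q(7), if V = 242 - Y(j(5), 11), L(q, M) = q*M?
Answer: -60842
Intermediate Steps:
L(q, M) = M*q
j(C) = -2 + C (j(C) = (0 - 2) + C = -2 + C)
Y(r, b) = -15 + 5*r² (Y(r, b) = 5*(r*r - 1*3) = 5*(r² - 3) = 5*(-3 + r²) = -15 + 5*r²)
V = 212 (V = 242 - (-15 + 5*(-2 + 5)²) = 242 - (-15 + 5*3²) = 242 - (-15 + 5*9) = 242 - (-15 + 45) = 242 - 1*30 = 242 - 30 = 212)
-287*V + Q(7) = -287*212 + 2 = -60844 + 2 = -60842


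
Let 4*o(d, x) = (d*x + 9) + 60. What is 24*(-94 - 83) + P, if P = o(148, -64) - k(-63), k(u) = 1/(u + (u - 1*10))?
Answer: -897429/136 ≈ -6598.7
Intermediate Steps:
k(u) = 1/(-10 + 2*u) (k(u) = 1/(u + (u - 10)) = 1/(u + (-10 + u)) = 1/(-10 + 2*u))
o(d, x) = 69/4 + d*x/4 (o(d, x) = ((d*x + 9) + 60)/4 = ((9 + d*x) + 60)/4 = (69 + d*x)/4 = 69/4 + d*x/4)
P = -319701/136 (P = (69/4 + (1/4)*148*(-64)) - 1/(2*(-5 - 63)) = (69/4 - 2368) - 1/(2*(-68)) = -9403/4 - (-1)/(2*68) = -9403/4 - 1*(-1/136) = -9403/4 + 1/136 = -319701/136 ≈ -2350.7)
24*(-94 - 83) + P = 24*(-94 - 83) - 319701/136 = 24*(-177) - 319701/136 = -4248 - 319701/136 = -897429/136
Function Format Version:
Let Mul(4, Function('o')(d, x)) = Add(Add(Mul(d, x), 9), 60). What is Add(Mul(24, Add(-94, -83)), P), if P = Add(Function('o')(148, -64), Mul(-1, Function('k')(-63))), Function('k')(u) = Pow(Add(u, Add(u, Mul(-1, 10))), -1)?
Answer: Rational(-897429, 136) ≈ -6598.7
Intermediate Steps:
Function('k')(u) = Pow(Add(-10, Mul(2, u)), -1) (Function('k')(u) = Pow(Add(u, Add(u, -10)), -1) = Pow(Add(u, Add(-10, u)), -1) = Pow(Add(-10, Mul(2, u)), -1))
Function('o')(d, x) = Add(Rational(69, 4), Mul(Rational(1, 4), d, x)) (Function('o')(d, x) = Mul(Rational(1, 4), Add(Add(Mul(d, x), 9), 60)) = Mul(Rational(1, 4), Add(Add(9, Mul(d, x)), 60)) = Mul(Rational(1, 4), Add(69, Mul(d, x))) = Add(Rational(69, 4), Mul(Rational(1, 4), d, x)))
P = Rational(-319701, 136) (P = Add(Add(Rational(69, 4), Mul(Rational(1, 4), 148, -64)), Mul(-1, Mul(Rational(1, 2), Pow(Add(-5, -63), -1)))) = Add(Add(Rational(69, 4), -2368), Mul(-1, Mul(Rational(1, 2), Pow(-68, -1)))) = Add(Rational(-9403, 4), Mul(-1, Mul(Rational(1, 2), Rational(-1, 68)))) = Add(Rational(-9403, 4), Mul(-1, Rational(-1, 136))) = Add(Rational(-9403, 4), Rational(1, 136)) = Rational(-319701, 136) ≈ -2350.7)
Add(Mul(24, Add(-94, -83)), P) = Add(Mul(24, Add(-94, -83)), Rational(-319701, 136)) = Add(Mul(24, -177), Rational(-319701, 136)) = Add(-4248, Rational(-319701, 136)) = Rational(-897429, 136)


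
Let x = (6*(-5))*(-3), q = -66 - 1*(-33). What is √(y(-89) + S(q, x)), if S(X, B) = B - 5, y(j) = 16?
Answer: √101 ≈ 10.050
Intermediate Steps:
q = -33 (q = -66 + 33 = -33)
x = 90 (x = -30*(-3) = 90)
S(X, B) = -5 + B
√(y(-89) + S(q, x)) = √(16 + (-5 + 90)) = √(16 + 85) = √101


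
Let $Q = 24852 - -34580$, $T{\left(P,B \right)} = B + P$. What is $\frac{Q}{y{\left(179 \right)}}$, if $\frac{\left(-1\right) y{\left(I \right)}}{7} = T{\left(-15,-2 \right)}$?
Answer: $\frac{3496}{7} \approx 499.43$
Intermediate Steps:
$y{\left(I \right)} = 119$ ($y{\left(I \right)} = - 7 \left(-2 - 15\right) = \left(-7\right) \left(-17\right) = 119$)
$Q = 59432$ ($Q = 24852 + 34580 = 59432$)
$\frac{Q}{y{\left(179 \right)}} = \frac{59432}{119} = 59432 \cdot \frac{1}{119} = \frac{3496}{7}$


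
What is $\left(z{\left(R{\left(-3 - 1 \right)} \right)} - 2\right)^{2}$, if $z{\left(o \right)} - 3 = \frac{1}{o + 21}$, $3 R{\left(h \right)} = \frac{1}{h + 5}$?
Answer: $\frac{4489}{4096} \approx 1.0959$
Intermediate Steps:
$R{\left(h \right)} = \frac{1}{3 \left(5 + h\right)}$ ($R{\left(h \right)} = \frac{1}{3 \left(h + 5\right)} = \frac{1}{3 \left(5 + h\right)}$)
$z{\left(o \right)} = 3 + \frac{1}{21 + o}$ ($z{\left(o \right)} = 3 + \frac{1}{o + 21} = 3 + \frac{1}{21 + o}$)
$\left(z{\left(R{\left(-3 - 1 \right)} \right)} - 2\right)^{2} = \left(\frac{64 + 3 \frac{1}{3 \left(5 - 4\right)}}{21 + \frac{1}{3 \left(5 - 4\right)}} - 2\right)^{2} = \left(\frac{64 + 3 \frac{1}{3 \cdot 1}}{21 + \frac{1}{3 \cdot 1}} - 2\right)^{2} = \left(\frac{64 + 3 \cdot \frac{1}{3} \cdot 1}{21 + \frac{1}{3} \cdot 1} - 2\right)^{2} = \left(\frac{64 + 3 \cdot \frac{1}{3}}{21 + \frac{1}{3}} - 2\right)^{2} = \left(\frac{64 + 1}{\frac{64}{3}} - 2\right)^{2} = \left(\frac{3}{64} \cdot 65 - 2\right)^{2} = \left(\frac{195}{64} - 2\right)^{2} = \left(\frac{67}{64}\right)^{2} = \frac{4489}{4096}$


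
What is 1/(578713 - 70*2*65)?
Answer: 1/569613 ≈ 1.7556e-6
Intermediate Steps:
1/(578713 - 70*2*65) = 1/(578713 - 140*65) = 1/(578713 - 9100) = 1/569613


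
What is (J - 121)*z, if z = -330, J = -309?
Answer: 141900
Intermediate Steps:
(J - 121)*z = (-309 - 121)*(-330) = -430*(-330) = 141900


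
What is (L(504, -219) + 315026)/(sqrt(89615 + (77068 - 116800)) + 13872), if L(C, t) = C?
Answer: 4377032160/192382501 - 315530*sqrt(49883)/192382501 ≈ 22.385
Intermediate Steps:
(L(504, -219) + 315026)/(sqrt(89615 + (77068 - 116800)) + 13872) = (504 + 315026)/(sqrt(89615 + (77068 - 116800)) + 13872) = 315530/(sqrt(89615 - 39732) + 13872) = 315530/(sqrt(49883) + 13872) = 315530/(13872 + sqrt(49883))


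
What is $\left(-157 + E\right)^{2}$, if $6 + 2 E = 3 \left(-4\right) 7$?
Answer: $40804$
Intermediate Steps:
$E = -45$ ($E = -3 + \frac{3 \left(-4\right) 7}{2} = -3 + \frac{\left(-12\right) 7}{2} = -3 + \frac{1}{2} \left(-84\right) = -3 - 42 = -45$)
$\left(-157 + E\right)^{2} = \left(-157 - 45\right)^{2} = \left(-202\right)^{2} = 40804$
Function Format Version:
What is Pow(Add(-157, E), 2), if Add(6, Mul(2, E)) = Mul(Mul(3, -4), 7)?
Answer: 40804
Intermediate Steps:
E = -45 (E = Add(-3, Mul(Rational(1, 2), Mul(Mul(3, -4), 7))) = Add(-3, Mul(Rational(1, 2), Mul(-12, 7))) = Add(-3, Mul(Rational(1, 2), -84)) = Add(-3, -42) = -45)
Pow(Add(-157, E), 2) = Pow(Add(-157, -45), 2) = Pow(-202, 2) = 40804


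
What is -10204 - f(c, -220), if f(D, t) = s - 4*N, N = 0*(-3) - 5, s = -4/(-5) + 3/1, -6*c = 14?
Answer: -51139/5 ≈ -10228.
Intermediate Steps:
c = -7/3 (c = -1/6*14 = -7/3 ≈ -2.3333)
s = 19/5 (s = -4*(-1/5) + 3*1 = 4/5 + 3 = 19/5 ≈ 3.8000)
N = -5 (N = 0 - 5 = -5)
f(D, t) = 119/5 (f(D, t) = 19/5 - 4*(-5) = 19/5 + 20 = 119/5)
-10204 - f(c, -220) = -10204 - 1*119/5 = -10204 - 119/5 = -51139/5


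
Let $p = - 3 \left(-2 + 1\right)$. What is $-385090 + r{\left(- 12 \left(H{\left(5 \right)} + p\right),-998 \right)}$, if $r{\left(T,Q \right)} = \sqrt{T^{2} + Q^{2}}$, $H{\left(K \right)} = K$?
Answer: $-385090 + 2 \sqrt{251305} \approx -3.8409 \cdot 10^{5}$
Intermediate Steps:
$p = 3$ ($p = \left(-3\right) \left(-1\right) = 3$)
$r{\left(T,Q \right)} = \sqrt{Q^{2} + T^{2}}$
$-385090 + r{\left(- 12 \left(H{\left(5 \right)} + p\right),-998 \right)} = -385090 + \sqrt{\left(-998\right)^{2} + \left(- 12 \left(5 + 3\right)\right)^{2}} = -385090 + \sqrt{996004 + \left(\left(-12\right) 8\right)^{2}} = -385090 + \sqrt{996004 + \left(-96\right)^{2}} = -385090 + \sqrt{996004 + 9216} = -385090 + \sqrt{1005220} = -385090 + 2 \sqrt{251305}$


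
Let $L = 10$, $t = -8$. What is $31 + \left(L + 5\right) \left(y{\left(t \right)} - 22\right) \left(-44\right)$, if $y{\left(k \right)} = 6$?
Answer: $10591$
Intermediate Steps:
$31 + \left(L + 5\right) \left(y{\left(t \right)} - 22\right) \left(-44\right) = 31 + \left(10 + 5\right) \left(6 - 22\right) \left(-44\right) = 31 + 15 \left(-16\right) \left(-44\right) = 31 - -10560 = 31 + 10560 = 10591$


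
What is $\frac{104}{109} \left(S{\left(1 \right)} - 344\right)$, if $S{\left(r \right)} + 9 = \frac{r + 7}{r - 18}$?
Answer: $- \frac{624936}{1853} \approx -337.26$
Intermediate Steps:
$S{\left(r \right)} = -9 + \frac{7 + r}{-18 + r}$ ($S{\left(r \right)} = -9 + \frac{r + 7}{r - 18} = -9 + \frac{7 + r}{-18 + r}$)
$\frac{104}{109} \left(S{\left(1 \right)} - 344\right) = \frac{104}{109} \left(\frac{169 - 8}{-18 + 1} - 344\right) = 104 \cdot \frac{1}{109} \left(\frac{169 - 8}{-17} - 344\right) = \frac{104 \left(\left(- \frac{1}{17}\right) 161 - 344\right)}{109} = \frac{104 \left(- \frac{161}{17} - 344\right)}{109} = \frac{104}{109} \left(- \frac{6009}{17}\right) = - \frac{624936}{1853}$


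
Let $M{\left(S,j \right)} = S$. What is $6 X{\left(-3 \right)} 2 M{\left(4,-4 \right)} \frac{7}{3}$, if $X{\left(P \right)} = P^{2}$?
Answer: $1008$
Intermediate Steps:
$6 X{\left(-3 \right)} 2 M{\left(4,-4 \right)} \frac{7}{3} = 6 \left(-3\right)^{2} \cdot 2 \cdot 4 \cdot \frac{7}{3} = 6 \cdot 9 \cdot 2 \cdot 4 \cdot 7 \cdot \frac{1}{3} = 54 \cdot 2 \cdot 4 \cdot \frac{7}{3} = 108 \cdot \frac{28}{3} = 1008$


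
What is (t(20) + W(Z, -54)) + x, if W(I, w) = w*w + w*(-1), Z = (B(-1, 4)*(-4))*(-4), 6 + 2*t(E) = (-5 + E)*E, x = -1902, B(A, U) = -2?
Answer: 1215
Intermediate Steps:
t(E) = -3 + E*(-5 + E)/2 (t(E) = -3 + ((-5 + E)*E)/2 = -3 + (E*(-5 + E))/2 = -3 + E*(-5 + E)/2)
Z = -32 (Z = -2*(-4)*(-4) = 8*(-4) = -32)
W(I, w) = w² - w
(t(20) + W(Z, -54)) + x = ((-3 + (½)*20² - 5/2*20) - 54*(-1 - 54)) - 1902 = ((-3 + (½)*400 - 50) - 54*(-55)) - 1902 = ((-3 + 200 - 50) + 2970) - 1902 = (147 + 2970) - 1902 = 3117 - 1902 = 1215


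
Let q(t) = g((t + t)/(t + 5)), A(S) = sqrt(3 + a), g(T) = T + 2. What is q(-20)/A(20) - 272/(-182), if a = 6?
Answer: 2498/819 ≈ 3.0501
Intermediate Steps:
g(T) = 2 + T
A(S) = 3 (A(S) = sqrt(3 + 6) = sqrt(9) = 3)
q(t) = 2 + 2*t/(5 + t) (q(t) = 2 + (t + t)/(t + 5) = 2 + (2*t)/(5 + t) = 2 + 2*t/(5 + t))
q(-20)/A(20) - 272/(-182) = (2*(5 + 2*(-20))/(5 - 20))/3 - 272/(-182) = (2*(5 - 40)/(-15))*(1/3) - 272*(-1/182) = (2*(-1/15)*(-35))*(1/3) + 136/91 = (14/3)*(1/3) + 136/91 = 14/9 + 136/91 = 2498/819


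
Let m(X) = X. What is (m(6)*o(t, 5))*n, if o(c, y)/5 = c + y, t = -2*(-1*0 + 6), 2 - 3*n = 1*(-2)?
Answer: -280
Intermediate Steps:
n = 4/3 (n = ⅔ - (-2)/3 = ⅔ - ⅓*(-2) = ⅔ + ⅔ = 4/3 ≈ 1.3333)
t = -12 (t = -2*(0 + 6) = -2*6 = -12)
o(c, y) = 5*c + 5*y (o(c, y) = 5*(c + y) = 5*c + 5*y)
(m(6)*o(t, 5))*n = (6*(5*(-12) + 5*5))*(4/3) = (6*(-60 + 25))*(4/3) = (6*(-35))*(4/3) = -210*4/3 = -280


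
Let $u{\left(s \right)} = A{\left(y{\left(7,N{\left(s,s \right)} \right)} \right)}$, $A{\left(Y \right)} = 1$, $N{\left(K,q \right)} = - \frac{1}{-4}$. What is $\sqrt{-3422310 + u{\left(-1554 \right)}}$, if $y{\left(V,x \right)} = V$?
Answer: $i \sqrt{3422309} \approx 1849.9 i$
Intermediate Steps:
$N{\left(K,q \right)} = \frac{1}{4}$ ($N{\left(K,q \right)} = \left(-1\right) \left(- \frac{1}{4}\right) = \frac{1}{4}$)
$u{\left(s \right)} = 1$
$\sqrt{-3422310 + u{\left(-1554 \right)}} = \sqrt{-3422310 + 1} = \sqrt{-3422309} = i \sqrt{3422309}$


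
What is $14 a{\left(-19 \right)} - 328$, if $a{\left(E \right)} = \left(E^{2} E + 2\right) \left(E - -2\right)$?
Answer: $1631638$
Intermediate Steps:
$a{\left(E \right)} = \left(2 + E\right) \left(2 + E^{3}\right)$ ($a{\left(E \right)} = \left(E^{3} + 2\right) \left(E + 2\right) = \left(2 + E^{3}\right) \left(2 + E\right) = \left(2 + E\right) \left(2 + E^{3}\right)$)
$14 a{\left(-19 \right)} - 328 = 14 \left(4 + \left(-19\right)^{4} + 2 \left(-19\right) + 2 \left(-19\right)^{3}\right) - 328 = 14 \left(4 + 130321 - 38 + 2 \left(-6859\right)\right) - 328 = 14 \left(4 + 130321 - 38 - 13718\right) - 328 = 14 \cdot 116569 - 328 = 1631966 - 328 = 1631638$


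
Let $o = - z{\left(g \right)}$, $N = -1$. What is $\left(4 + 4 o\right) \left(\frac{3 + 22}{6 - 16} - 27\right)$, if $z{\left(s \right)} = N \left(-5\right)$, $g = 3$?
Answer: $472$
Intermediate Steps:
$z{\left(s \right)} = 5$ ($z{\left(s \right)} = \left(-1\right) \left(-5\right) = 5$)
$o = -5$ ($o = \left(-1\right) 5 = -5$)
$\left(4 + 4 o\right) \left(\frac{3 + 22}{6 - 16} - 27\right) = \left(4 + 4 \left(-5\right)\right) \left(\frac{3 + 22}{6 - 16} - 27\right) = \left(4 - 20\right) \left(\frac{25}{-10} - 27\right) = - 16 \left(25 \left(- \frac{1}{10}\right) - 27\right) = - 16 \left(- \frac{5}{2} - 27\right) = \left(-16\right) \left(- \frac{59}{2}\right) = 472$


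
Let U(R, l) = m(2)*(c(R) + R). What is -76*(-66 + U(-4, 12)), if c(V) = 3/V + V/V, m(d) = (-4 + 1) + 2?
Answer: 4731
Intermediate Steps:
m(d) = -1 (m(d) = -3 + 2 = -1)
c(V) = 1 + 3/V (c(V) = 3/V + 1 = 1 + 3/V)
U(R, l) = -R - (3 + R)/R (U(R, l) = -((3 + R)/R + R) = -(R + (3 + R)/R) = -R - (3 + R)/R)
-76*(-66 + U(-4, 12)) = -76*(-66 + (-1 - 1*(-4) - 3/(-4))) = -76*(-66 + (-1 + 4 - 3*(-1/4))) = -76*(-66 + (-1 + 4 + 3/4)) = -76*(-66 + 15/4) = -76*(-249/4) = 4731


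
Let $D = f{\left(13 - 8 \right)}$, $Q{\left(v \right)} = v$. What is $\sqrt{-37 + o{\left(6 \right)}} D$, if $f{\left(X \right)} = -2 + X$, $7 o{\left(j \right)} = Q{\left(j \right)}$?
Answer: $\frac{3 i \sqrt{1771}}{7} \approx 18.036 i$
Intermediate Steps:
$o{\left(j \right)} = \frac{j}{7}$
$D = 3$ ($D = -2 + \left(13 - 8\right) = -2 + 5 = 3$)
$\sqrt{-37 + o{\left(6 \right)}} D = \sqrt{-37 + \frac{1}{7} \cdot 6} \cdot 3 = \sqrt{-37 + \frac{6}{7}} \cdot 3 = \sqrt{- \frac{253}{7}} \cdot 3 = \frac{i \sqrt{1771}}{7} \cdot 3 = \frac{3 i \sqrt{1771}}{7}$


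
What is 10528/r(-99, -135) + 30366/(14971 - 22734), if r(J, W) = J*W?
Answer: -46301818/14821785 ≈ -3.1239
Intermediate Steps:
10528/r(-99, -135) + 30366/(14971 - 22734) = 10528/((-99*(-135))) + 30366/(14971 - 22734) = 10528/13365 + 30366/(-7763) = 10528*(1/13365) + 30366*(-1/7763) = 10528/13365 - 4338/1109 = -46301818/14821785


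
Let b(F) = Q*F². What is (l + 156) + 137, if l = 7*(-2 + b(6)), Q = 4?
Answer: 1287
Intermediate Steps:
b(F) = 4*F²
l = 994 (l = 7*(-2 + 4*6²) = 7*(-2 + 4*36) = 7*(-2 + 144) = 7*142 = 994)
(l + 156) + 137 = (994 + 156) + 137 = 1150 + 137 = 1287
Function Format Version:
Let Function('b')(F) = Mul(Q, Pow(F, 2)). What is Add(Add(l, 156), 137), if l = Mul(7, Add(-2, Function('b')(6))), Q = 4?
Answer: 1287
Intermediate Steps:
Function('b')(F) = Mul(4, Pow(F, 2))
l = 994 (l = Mul(7, Add(-2, Mul(4, Pow(6, 2)))) = Mul(7, Add(-2, Mul(4, 36))) = Mul(7, Add(-2, 144)) = Mul(7, 142) = 994)
Add(Add(l, 156), 137) = Add(Add(994, 156), 137) = Add(1150, 137) = 1287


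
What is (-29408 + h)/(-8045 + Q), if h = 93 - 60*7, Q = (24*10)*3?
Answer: 5947/1465 ≈ 4.0594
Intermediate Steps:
Q = 720 (Q = 240*3 = 720)
h = -327 (h = 93 - 420 = -327)
(-29408 + h)/(-8045 + Q) = (-29408 - 327)/(-8045 + 720) = -29735/(-7325) = -29735*(-1/7325) = 5947/1465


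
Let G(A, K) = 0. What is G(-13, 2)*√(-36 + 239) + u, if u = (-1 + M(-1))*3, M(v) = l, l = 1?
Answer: 0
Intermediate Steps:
M(v) = 1
u = 0 (u = (-1 + 1)*3 = 0*3 = 0)
G(-13, 2)*√(-36 + 239) + u = 0*√(-36 + 239) + 0 = 0*√203 + 0 = 0 + 0 = 0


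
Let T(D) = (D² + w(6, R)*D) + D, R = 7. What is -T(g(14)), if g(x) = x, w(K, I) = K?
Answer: -294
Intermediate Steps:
T(D) = D² + 7*D (T(D) = (D² + 6*D) + D = D² + 7*D)
-T(g(14)) = -14*(7 + 14) = -14*21 = -1*294 = -294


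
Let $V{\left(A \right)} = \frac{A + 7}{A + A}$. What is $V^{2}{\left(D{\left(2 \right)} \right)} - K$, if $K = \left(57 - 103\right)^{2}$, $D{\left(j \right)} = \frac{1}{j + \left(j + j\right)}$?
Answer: $- \frac{6615}{4} \approx -1653.8$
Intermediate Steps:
$D{\left(j \right)} = \frac{1}{3 j}$ ($D{\left(j \right)} = \frac{1}{j + 2 j} = \frac{1}{3 j}$)
$V{\left(A \right)} = \frac{7 + A}{2 A}$
$K = 2116$ ($K = \left(-46\right)^{2} = 2116$)
$V^{2}{\left(D{\left(2 \right)} \right)} - K = \left(\frac{7 + \frac{1}{3 \cdot 2}}{2 \frac{1}{3 \cdot 2}}\right)^{2} - 2116 = \left(\frac{7 + \frac{1}{3} \cdot \frac{1}{2}}{2 \cdot \frac{1}{3} \cdot \frac{1}{2}}\right)^{2} - 2116 = \left(\frac{\frac{1}{\frac{1}{6}} \left(7 + \frac{1}{6}\right)}{2}\right)^{2} - 2116 = \left(\frac{1}{2} \cdot 6 \cdot \frac{43}{6}\right)^{2} - 2116 = \left(\frac{43}{2}\right)^{2} - 2116 = \frac{1849}{4} - 2116 = - \frac{6615}{4}$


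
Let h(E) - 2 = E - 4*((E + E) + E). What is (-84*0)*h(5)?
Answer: 0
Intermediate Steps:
h(E) = 2 - 11*E (h(E) = 2 + (E - 4*((E + E) + E)) = 2 + (E - 4*(2*E + E)) = 2 + (E - 12*E) = 2 - 11*E)
(-84*0)*h(5) = (-84*0)*(2 - 11*5) = (-14*0)*(2 - 55) = 0*(-53) = 0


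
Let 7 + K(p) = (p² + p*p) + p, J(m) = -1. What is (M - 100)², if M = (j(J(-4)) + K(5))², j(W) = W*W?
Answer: 5294601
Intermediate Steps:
j(W) = W²
K(p) = -7 + p + 2*p² (K(p) = -7 + ((p² + p*p) + p) = -7 + ((p² + p²) + p) = -7 + (2*p² + p) = -7 + (p + 2*p²) = -7 + p + 2*p²)
M = 2401 (M = ((-1)² + (-7 + 5 + 2*5²))² = (1 + (-7 + 5 + 2*25))² = (1 + (-7 + 5 + 50))² = (1 + 48)² = 49² = 2401)
(M - 100)² = (2401 - 100)² = 2301² = 5294601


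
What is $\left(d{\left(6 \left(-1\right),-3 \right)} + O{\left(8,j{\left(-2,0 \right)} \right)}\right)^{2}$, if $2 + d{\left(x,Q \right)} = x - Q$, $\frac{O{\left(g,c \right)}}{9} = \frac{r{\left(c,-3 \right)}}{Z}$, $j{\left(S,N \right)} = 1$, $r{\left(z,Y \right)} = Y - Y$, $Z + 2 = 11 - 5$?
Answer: $25$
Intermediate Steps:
$Z = 4$ ($Z = -2 + \left(11 - 5\right) = -2 + 6 = 4$)
$r{\left(z,Y \right)} = 0$
$O{\left(g,c \right)} = 0$ ($O{\left(g,c \right)} = 9 \cdot \frac{0}{4} = 9 \cdot 0 \cdot \frac{1}{4} = 9 \cdot 0 = 0$)
$d{\left(x,Q \right)} = -2 + x - Q$ ($d{\left(x,Q \right)} = -2 - \left(Q - x\right) = -2 + x - Q$)
$\left(d{\left(6 \left(-1\right),-3 \right)} + O{\left(8,j{\left(-2,0 \right)} \right)}\right)^{2} = \left(\left(-2 + 6 \left(-1\right) - -3\right) + 0\right)^{2} = \left(\left(-2 - 6 + 3\right) + 0\right)^{2} = \left(-5 + 0\right)^{2} = \left(-5\right)^{2} = 25$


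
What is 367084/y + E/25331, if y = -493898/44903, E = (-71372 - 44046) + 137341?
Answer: -208762211894079/6255465119 ≈ -33373.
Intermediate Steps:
E = 21923 (E = -115418 + 137341 = 21923)
y = -493898/44903 (y = -493898*1/44903 = -493898/44903 ≈ -10.999)
367084/y + E/25331 = 367084/(-493898/44903) + 21923/25331 = 367084*(-44903/493898) + 21923*(1/25331) = -8241586426/246949 + 21923/25331 = -208762211894079/6255465119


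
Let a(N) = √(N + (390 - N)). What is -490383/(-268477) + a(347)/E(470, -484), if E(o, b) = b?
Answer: 490383/268477 - √390/484 ≈ 1.7857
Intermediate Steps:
a(N) = √390
-490383/(-268477) + a(347)/E(470, -484) = -490383/(-268477) + √390/(-484) = -490383*(-1/268477) + √390*(-1/484) = 490383/268477 - √390/484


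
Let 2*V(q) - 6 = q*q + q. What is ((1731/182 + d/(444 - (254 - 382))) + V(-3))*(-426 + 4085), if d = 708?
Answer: 122689929/2002 ≈ 61284.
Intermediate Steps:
V(q) = 3 + q/2 + q**2/2 (V(q) = 3 + (q*q + q)/2 = 3 + (q**2 + q)/2 = 3 + (q + q**2)/2 = 3 + (q/2 + q**2/2) = 3 + q/2 + q**2/2)
((1731/182 + d/(444 - (254 - 382))) + V(-3))*(-426 + 4085) = ((1731/182 + 708/(444 - (254 - 382))) + (3 + (1/2)*(-3) + (1/2)*(-3)**2))*(-426 + 4085) = ((1731*(1/182) + 708/(444 - 1*(-128))) + (3 - 3/2 + (1/2)*9))*3659 = ((1731/182 + 708/(444 + 128)) + (3 - 3/2 + 9/2))*3659 = ((1731/182 + 708/572) + 6)*3659 = ((1731/182 + 708*(1/572)) + 6)*3659 = ((1731/182 + 177/143) + 6)*3659 = (21519/2002 + 6)*3659 = (33531/2002)*3659 = 122689929/2002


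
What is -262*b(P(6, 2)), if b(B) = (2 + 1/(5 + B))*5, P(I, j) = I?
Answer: -30130/11 ≈ -2739.1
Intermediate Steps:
b(B) = 10 + 5/(5 + B)
-262*b(P(6, 2)) = -1310*(11 + 2*6)/(5 + 6) = -1310*(11 + 12)/11 = -1310*23/11 = -262*115/11 = -30130/11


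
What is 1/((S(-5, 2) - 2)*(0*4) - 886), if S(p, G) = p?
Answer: -1/886 ≈ -0.0011287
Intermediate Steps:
1/((S(-5, 2) - 2)*(0*4) - 886) = 1/((-5 - 2)*(0*4) - 886) = 1/(-7*0 - 886) = 1/(0 - 886) = 1/(-886) = -1/886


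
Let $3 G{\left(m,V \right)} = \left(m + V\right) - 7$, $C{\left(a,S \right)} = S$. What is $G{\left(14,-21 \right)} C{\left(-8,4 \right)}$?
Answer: $- \frac{56}{3} \approx -18.667$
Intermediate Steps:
$G{\left(m,V \right)} = - \frac{7}{3} + \frac{V}{3} + \frac{m}{3}$ ($G{\left(m,V \right)} = \frac{\left(m + V\right) - 7}{3} = \frac{\left(V + m\right) - 7}{3} = \frac{-7 + V + m}{3} = - \frac{7}{3} + \frac{V}{3} + \frac{m}{3}$)
$G{\left(14,-21 \right)} C{\left(-8,4 \right)} = \left(- \frac{7}{3} + \frac{1}{3} \left(-21\right) + \frac{1}{3} \cdot 14\right) 4 = \left(- \frac{7}{3} - 7 + \frac{14}{3}\right) 4 = \left(- \frac{14}{3}\right) 4 = - \frac{56}{3}$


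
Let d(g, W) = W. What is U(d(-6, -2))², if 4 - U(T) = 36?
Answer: 1024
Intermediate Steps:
U(T) = -32 (U(T) = 4 - 1*36 = 4 - 36 = -32)
U(d(-6, -2))² = (-32)² = 1024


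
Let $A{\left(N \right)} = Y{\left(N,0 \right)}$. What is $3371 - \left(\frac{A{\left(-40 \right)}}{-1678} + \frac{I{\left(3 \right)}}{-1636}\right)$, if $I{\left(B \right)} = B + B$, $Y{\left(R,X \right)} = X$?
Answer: $\frac{2757481}{818} \approx 3371.0$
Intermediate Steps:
$A{\left(N \right)} = 0$
$I{\left(B \right)} = 2 B$
$3371 - \left(\frac{A{\left(-40 \right)}}{-1678} + \frac{I{\left(3 \right)}}{-1636}\right) = 3371 - \left(\frac{0}{-1678} + \frac{2 \cdot 3}{-1636}\right) = 3371 - \left(0 \left(- \frac{1}{1678}\right) + 6 \left(- \frac{1}{1636}\right)\right) = 3371 - \left(0 - \frac{3}{818}\right) = 3371 - - \frac{3}{818} = 3371 + \frac{3}{818} = \frac{2757481}{818}$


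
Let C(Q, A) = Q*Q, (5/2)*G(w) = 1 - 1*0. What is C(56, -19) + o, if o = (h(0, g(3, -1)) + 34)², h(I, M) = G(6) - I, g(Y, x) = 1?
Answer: 107984/25 ≈ 4319.4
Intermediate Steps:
G(w) = ⅖ (G(w) = 2*(1 - 1*0)/5 = 2*(1 + 0)/5 = (⅖)*1 = ⅖)
h(I, M) = ⅖ - I
C(Q, A) = Q²
o = 29584/25 (o = ((⅖ - 1*0) + 34)² = ((⅖ + 0) + 34)² = (⅖ + 34)² = (172/5)² = 29584/25 ≈ 1183.4)
C(56, -19) + o = 56² + 29584/25 = 3136 + 29584/25 = 107984/25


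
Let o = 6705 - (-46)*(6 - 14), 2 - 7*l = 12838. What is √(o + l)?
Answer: √220661/7 ≈ 67.107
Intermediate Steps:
l = -12836/7 (l = 2/7 - ⅐*12838 = 2/7 - 1834 = -12836/7 ≈ -1833.7)
o = 6337 (o = 6705 - (-46)*(-8) = 6705 - 1*368 = 6705 - 368 = 6337)
√(o + l) = √(6337 - 12836/7) = √(31523/7) = √220661/7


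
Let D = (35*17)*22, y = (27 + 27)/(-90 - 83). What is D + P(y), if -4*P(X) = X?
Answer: 4529167/346 ≈ 13090.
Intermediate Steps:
y = -54/173 (y = 54/(-173) = 54*(-1/173) = -54/173 ≈ -0.31214)
P(X) = -X/4
D = 13090 (D = 595*22 = 13090)
D + P(y) = 13090 - 1/4*(-54/173) = 13090 + 27/346 = 4529167/346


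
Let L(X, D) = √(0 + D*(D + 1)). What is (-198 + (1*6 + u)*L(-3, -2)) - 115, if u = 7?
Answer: -313 + 13*√2 ≈ -294.62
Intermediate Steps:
L(X, D) = √(D*(1 + D)) (L(X, D) = √(0 + D*(1 + D)) = √(D*(1 + D)))
(-198 + (1*6 + u)*L(-3, -2)) - 115 = (-198 + (1*6 + 7)*√(-2*(1 - 2))) - 115 = (-198 + (6 + 7)*√(-2*(-1))) - 115 = (-198 + 13*√2) - 115 = -313 + 13*√2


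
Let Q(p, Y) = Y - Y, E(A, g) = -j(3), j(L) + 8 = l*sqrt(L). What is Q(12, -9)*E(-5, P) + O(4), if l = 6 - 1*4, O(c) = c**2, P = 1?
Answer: 16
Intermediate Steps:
l = 2 (l = 6 - 4 = 2)
j(L) = -8 + 2*sqrt(L)
E(A, g) = 8 - 2*sqrt(3) (E(A, g) = -(-8 + 2*sqrt(3)) = 8 - 2*sqrt(3))
Q(p, Y) = 0
Q(12, -9)*E(-5, P) + O(4) = 0*(8 - 2*sqrt(3)) + 4**2 = 0 + 16 = 16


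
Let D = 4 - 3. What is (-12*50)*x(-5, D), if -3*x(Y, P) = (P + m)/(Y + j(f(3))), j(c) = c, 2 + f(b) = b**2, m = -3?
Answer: -200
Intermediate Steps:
f(b) = -2 + b**2
D = 1
x(Y, P) = -(-3 + P)/(3*(7 + Y)) (x(Y, P) = -(P - 3)/(3*(Y + (-2 + 3**2))) = -(-3 + P)/(3*(Y + (-2 + 9))) = -(-3 + P)/(3*(Y + 7)) = -(-3 + P)/(3*(7 + Y)))
(-12*50)*x(-5, D) = (-12*50)*((3 - 1*1)/(3*(7 - 5))) = -200*(3 - 1)/2 = -200*2/2 = -600*1/3 = -200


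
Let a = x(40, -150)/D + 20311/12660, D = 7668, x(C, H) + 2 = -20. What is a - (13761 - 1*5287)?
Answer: -68539501241/8089740 ≈ -8472.4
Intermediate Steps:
x(C, H) = -22 (x(C, H) = -2 - 20 = -22)
a = 12955519/8089740 (a = -22/7668 + 20311/12660 = -22*1/7668 + 20311*(1/12660) = -11/3834 + 20311/12660 = 12955519/8089740 ≈ 1.6015)
a - (13761 - 1*5287) = 12955519/8089740 - (13761 - 1*5287) = 12955519/8089740 - (13761 - 5287) = 12955519/8089740 - 1*8474 = 12955519/8089740 - 8474 = -68539501241/8089740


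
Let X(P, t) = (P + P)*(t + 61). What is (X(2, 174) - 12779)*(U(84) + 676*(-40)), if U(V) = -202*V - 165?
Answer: 522964147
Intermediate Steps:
X(P, t) = 2*P*(61 + t) (X(P, t) = (2*P)*(61 + t) = 2*P*(61 + t))
U(V) = -165 - 202*V
(X(2, 174) - 12779)*(U(84) + 676*(-40)) = (2*2*(61 + 174) - 12779)*((-165 - 202*84) + 676*(-40)) = (2*2*235 - 12779)*((-165 - 16968) - 27040) = (940 - 12779)*(-17133 - 27040) = -11839*(-44173) = 522964147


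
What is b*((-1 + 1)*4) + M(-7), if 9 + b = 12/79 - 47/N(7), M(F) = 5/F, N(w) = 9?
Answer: -5/7 ≈ -0.71429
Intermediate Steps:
b = -10004/711 (b = -9 + (12/79 - 47/9) = -9 - 3605/711 = -10004/711 ≈ -14.070)
b*((-1 + 1)*4) + M(-7) = -10004*(-1 + 1)*4/711 + 5/(-7) = -0*4 + 5*(-1/7) = -10004/711*0 - 5/7 = 0 - 5/7 = -5/7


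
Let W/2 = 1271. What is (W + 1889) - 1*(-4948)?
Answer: 9379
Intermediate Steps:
W = 2542 (W = 2*1271 = 2542)
(W + 1889) - 1*(-4948) = (2542 + 1889) - 1*(-4948) = 4431 + 4948 = 9379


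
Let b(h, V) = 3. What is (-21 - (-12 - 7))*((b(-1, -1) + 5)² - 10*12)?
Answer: 112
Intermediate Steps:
(-21 - (-12 - 7))*((b(-1, -1) + 5)² - 10*12) = (-21 - (-12 - 7))*((3 + 5)² - 10*12) = (-21 - 1*(-19))*(8² - 1*120) = (-21 + 19)*(64 - 120) = -2*(-56) = 112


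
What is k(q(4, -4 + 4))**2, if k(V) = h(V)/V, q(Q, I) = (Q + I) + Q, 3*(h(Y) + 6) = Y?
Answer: 25/144 ≈ 0.17361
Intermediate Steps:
h(Y) = -6 + Y/3
q(Q, I) = I + 2*Q (q(Q, I) = (I + Q) + Q = I + 2*Q)
k(V) = (-6 + V/3)/V
k(q(4, -4 + 4))**2 = ((-18 + ((-4 + 4) + 2*4))/(3*((-4 + 4) + 2*4)))**2 = ((-18 + (0 + 8))/(3*(0 + 8)))**2 = ((1/3)*(-18 + 8)/8)**2 = ((1/3)*(1/8)*(-10))**2 = (-5/12)**2 = 25/144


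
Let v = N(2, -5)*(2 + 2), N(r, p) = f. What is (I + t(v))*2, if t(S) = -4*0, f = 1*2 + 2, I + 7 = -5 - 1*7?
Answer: -38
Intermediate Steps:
I = -19 (I = -7 + (-5 - 1*7) = -7 + (-5 - 7) = -7 - 12 = -19)
f = 4 (f = 2 + 2 = 4)
N(r, p) = 4
v = 16 (v = 4*(2 + 2) = 4*4 = 16)
t(S) = 0
(I + t(v))*2 = (-19 + 0)*2 = -19*2 = -38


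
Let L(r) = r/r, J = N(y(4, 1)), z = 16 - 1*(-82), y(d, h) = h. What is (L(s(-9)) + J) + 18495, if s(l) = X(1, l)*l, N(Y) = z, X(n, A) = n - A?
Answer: 18594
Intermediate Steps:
z = 98 (z = 16 + 82 = 98)
N(Y) = 98
J = 98
s(l) = l*(1 - l) (s(l) = (1 - l)*l = l*(1 - l))
L(r) = 1
(L(s(-9)) + J) + 18495 = (1 + 98) + 18495 = 99 + 18495 = 18594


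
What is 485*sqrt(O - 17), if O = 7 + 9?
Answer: 485*I ≈ 485.0*I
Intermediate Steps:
O = 16
485*sqrt(O - 17) = 485*sqrt(16 - 17) = 485*sqrt(-1) = 485*I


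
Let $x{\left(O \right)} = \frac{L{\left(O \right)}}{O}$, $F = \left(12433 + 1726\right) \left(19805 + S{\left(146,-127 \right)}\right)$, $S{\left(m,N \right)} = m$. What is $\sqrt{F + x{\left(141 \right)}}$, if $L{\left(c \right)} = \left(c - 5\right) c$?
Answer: $\sqrt{282486345} \approx 16807.0$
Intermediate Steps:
$L{\left(c \right)} = c \left(-5 + c\right)$ ($L{\left(c \right)} = \left(-5 + c\right) c = c \left(-5 + c\right)$)
$F = 282486209$ ($F = \left(12433 + 1726\right) \left(19805 + 146\right) = 14159 \cdot 19951 = 282486209$)
$x{\left(O \right)} = -5 + O$ ($x{\left(O \right)} = \frac{O \left(-5 + O\right)}{O} = -5 + O$)
$\sqrt{F + x{\left(141 \right)}} = \sqrt{282486209 + \left(-5 + 141\right)} = \sqrt{282486209 + 136} = \sqrt{282486345}$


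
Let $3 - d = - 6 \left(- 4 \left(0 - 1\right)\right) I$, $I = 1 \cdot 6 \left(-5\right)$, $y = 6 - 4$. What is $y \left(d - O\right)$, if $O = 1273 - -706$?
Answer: $-5392$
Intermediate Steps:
$y = 2$
$I = -30$ ($I = 6 \left(-5\right) = -30$)
$O = 1979$ ($O = 1273 + 706 = 1979$)
$d = -717$ ($d = 3 - - 6 \left(- 4 \left(0 - 1\right)\right) \left(-30\right) = 3 - - 6 \left(\left(-4\right) \left(-1\right)\right) \left(-30\right) = 3 - \left(-6\right) 4 \left(-30\right) = 3 - \left(-24\right) \left(-30\right) = 3 - 720 = -717$)
$y \left(d - O\right) = 2 \left(-717 - 1979\right) = 2 \left(-2696\right) = -5392$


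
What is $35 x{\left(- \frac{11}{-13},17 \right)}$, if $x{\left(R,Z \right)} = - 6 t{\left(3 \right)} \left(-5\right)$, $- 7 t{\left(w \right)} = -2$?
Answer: $300$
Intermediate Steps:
$t{\left(w \right)} = \frac{2}{7}$ ($t{\left(w \right)} = \left(- \frac{1}{7}\right) \left(-2\right) = \frac{2}{7}$)
$x{\left(R,Z \right)} = \frac{60}{7}$ ($x{\left(R,Z \right)} = - 6 \cdot \frac{2}{7} \left(-5\right) = \left(-6\right) \left(- \frac{10}{7}\right) = \frac{60}{7}$)
$35 x{\left(- \frac{11}{-13},17 \right)} = 35 \cdot \frac{60}{7} = 300$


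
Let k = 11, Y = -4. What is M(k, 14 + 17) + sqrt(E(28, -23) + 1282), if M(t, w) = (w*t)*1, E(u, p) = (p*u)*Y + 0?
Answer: 341 + sqrt(3858) ≈ 403.11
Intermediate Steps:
E(u, p) = -4*p*u (E(u, p) = (p*u)*(-4) + 0 = -4*p*u + 0 = -4*p*u)
M(t, w) = t*w (M(t, w) = (t*w)*1 = t*w)
M(k, 14 + 17) + sqrt(E(28, -23) + 1282) = 11*(14 + 17) + sqrt(-4*(-23)*28 + 1282) = 11*31 + sqrt(2576 + 1282) = 341 + sqrt(3858)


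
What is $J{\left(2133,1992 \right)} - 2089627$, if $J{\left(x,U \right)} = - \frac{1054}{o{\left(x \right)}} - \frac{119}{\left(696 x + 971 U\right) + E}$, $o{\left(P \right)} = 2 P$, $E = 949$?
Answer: $- \frac{15242419468909409}{7294324617} \approx -2.0896 \cdot 10^{6}$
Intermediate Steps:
$J{\left(x,U \right)} = - \frac{527}{x} - \frac{119}{949 + 696 x + 971 U}$ ($J{\left(x,U \right)} = - \frac{1054}{2 x} - \frac{119}{\left(696 x + 971 U\right) + 949} = - 1054 \frac{1}{2 x} - \frac{119}{949 + 696 x + 971 U} = - \frac{527}{x} - \frac{119}{949 + 696 x + 971 U}$)
$J{\left(2133,1992 \right)} - 2089627 = \frac{17 \left(-29419 - 59961192 - 46036539\right)}{2133 \left(949 + 696 \cdot 2133 + 971 \cdot 1992\right)} - 2089627 = 17 \cdot \frac{1}{2133} \frac{1}{949 + 1484568 + 1934232} \left(-29419 - 59961192 - 46036539\right) - 2089627 = 17 \cdot \frac{1}{2133} \cdot \frac{1}{3419749} \left(-106027150\right) - 2089627 = - \frac{1802461550}{7294324617} - 2089627 = - \frac{15242419468909409}{7294324617}$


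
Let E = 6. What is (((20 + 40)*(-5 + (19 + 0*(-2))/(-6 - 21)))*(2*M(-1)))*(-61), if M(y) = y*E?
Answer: -751520/3 ≈ -2.5051e+5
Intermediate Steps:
M(y) = 6*y (M(y) = y*6 = 6*y)
(((20 + 40)*(-5 + (19 + 0*(-2))/(-6 - 21)))*(2*M(-1)))*(-61) = (((20 + 40)*(-5 + (19 + 0*(-2))/(-6 - 21)))*(2*(6*(-1))))*(-61) = ((60*(-5 + (19 + 0)/(-27)))*(2*(-6)))*(-61) = ((60*(-5 + 19*(-1/27)))*(-12))*(-61) = ((60*(-5 - 19/27))*(-12))*(-61) = ((60*(-154/27))*(-12))*(-61) = -3080/9*(-12)*(-61) = (12320/3)*(-61) = -751520/3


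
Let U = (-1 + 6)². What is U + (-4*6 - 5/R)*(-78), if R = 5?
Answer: 1975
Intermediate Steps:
U = 25 (U = 5² = 25)
U + (-4*6 - 5/R)*(-78) = 25 + (-4*6 - 5/5)*(-78) = 25 + (-24 - 5*⅕)*(-78) = 25 + (-24 - 1)*(-78) = 25 - 25*(-78) = 25 + 1950 = 1975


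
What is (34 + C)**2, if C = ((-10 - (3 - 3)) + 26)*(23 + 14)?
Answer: 391876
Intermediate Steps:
C = 592 (C = ((-10 - 1*0) + 26)*37 = ((-10 + 0) + 26)*37 = (-10 + 26)*37 = 16*37 = 592)
(34 + C)**2 = (34 + 592)**2 = 626**2 = 391876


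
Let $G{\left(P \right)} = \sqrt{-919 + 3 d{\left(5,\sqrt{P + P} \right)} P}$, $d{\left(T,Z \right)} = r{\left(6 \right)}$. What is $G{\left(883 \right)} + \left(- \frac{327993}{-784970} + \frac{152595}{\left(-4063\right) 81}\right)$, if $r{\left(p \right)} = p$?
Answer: $- \frac{1315446319}{28703997990} + 5 \sqrt{599} \approx 122.33$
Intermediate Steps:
$d{\left(T,Z \right)} = 6$
$G{\left(P \right)} = \sqrt{-919 + 18 P}$ ($G{\left(P \right)} = \sqrt{-919 + 3 \cdot 6 P} = \sqrt{-919 + 18 P}$)
$G{\left(883 \right)} + \left(- \frac{327993}{-784970} + \frac{152595}{\left(-4063\right) 81}\right) = \sqrt{-919 + 18 \cdot 883} + \left(- \frac{327993}{-784970} + \frac{152595}{\left(-4063\right) 81}\right) = \sqrt{-919 + 15894} + \left(\left(-327993\right) \left(- \frac{1}{784970}\right) + \frac{152595}{-329103}\right) = \sqrt{14975} + \left(\frac{327993}{784970} + 152595 \left(- \frac{1}{329103}\right)\right) = 5 \sqrt{599} + \left(\frac{327993}{784970} - \frac{16955}{36567}\right) = 5 \sqrt{599} - \frac{1315446319}{28703997990} = - \frac{1315446319}{28703997990} + 5 \sqrt{599}$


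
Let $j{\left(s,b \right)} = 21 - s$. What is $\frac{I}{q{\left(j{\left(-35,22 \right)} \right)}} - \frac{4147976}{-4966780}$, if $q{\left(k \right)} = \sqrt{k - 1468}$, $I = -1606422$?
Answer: $\frac{148142}{177385} + \frac{803211 i \sqrt{353}}{353} \approx 0.83514 + 42751.0 i$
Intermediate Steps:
$q{\left(k \right)} = \sqrt{-1468 + k}$
$\frac{I}{q{\left(j{\left(-35,22 \right)} \right)}} - \frac{4147976}{-4966780} = - \frac{1606422}{\sqrt{-1468 + \left(21 - -35\right)}} - \frac{4147976}{-4966780} = - \frac{1606422}{\sqrt{-1468 + \left(21 + 35\right)}} - - \frac{148142}{177385} = - \frac{1606422}{\sqrt{-1468 + 56}} + \frac{148142}{177385} = - \frac{1606422}{\sqrt{-1412}} + \frac{148142}{177385} = - \frac{1606422}{2 i \sqrt{353}} + \frac{148142}{177385} = - 1606422 \left(- \frac{i \sqrt{353}}{706}\right) + \frac{148142}{177385} = \frac{803211 i \sqrt{353}}{353} + \frac{148142}{177385} = \frac{148142}{177385} + \frac{803211 i \sqrt{353}}{353}$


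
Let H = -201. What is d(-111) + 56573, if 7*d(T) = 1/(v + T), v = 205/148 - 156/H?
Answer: 427392881779/7554715 ≈ 56573.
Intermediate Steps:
v = 21431/9916 (v = 205/148 - 156/(-201) = 205*(1/148) - 156*(-1/201) = 205/148 + 52/67 = 21431/9916 ≈ 2.1613)
d(T) = 1/(7*(21431/9916 + T))
d(-111) + 56573 = 9916/(7*(21431 + 9916*(-111))) + 56573 = 9916/(7*(21431 - 1100676)) + 56573 = (9916/7)/(-1079245) + 56573 = (9916/7)*(-1/1079245) + 56573 = -9916/7554715 + 56573 = 427392881779/7554715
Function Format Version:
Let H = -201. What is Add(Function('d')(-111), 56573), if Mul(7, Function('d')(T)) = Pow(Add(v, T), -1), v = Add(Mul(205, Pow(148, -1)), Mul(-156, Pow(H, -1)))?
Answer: Rational(427392881779, 7554715) ≈ 56573.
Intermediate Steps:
v = Rational(21431, 9916) (v = Add(Mul(205, Pow(148, -1)), Mul(-156, Pow(-201, -1))) = Add(Mul(205, Rational(1, 148)), Mul(-156, Rational(-1, 201))) = Add(Rational(205, 148), Rational(52, 67)) = Rational(21431, 9916) ≈ 2.1613)
Function('d')(T) = Mul(Rational(1, 7), Pow(Add(Rational(21431, 9916), T), -1))
Add(Function('d')(-111), 56573) = Add(Mul(Rational(9916, 7), Pow(Add(21431, Mul(9916, -111)), -1)), 56573) = Add(Mul(Rational(9916, 7), Pow(Add(21431, -1100676), -1)), 56573) = Add(Mul(Rational(9916, 7), Pow(-1079245, -1)), 56573) = Add(Mul(Rational(9916, 7), Rational(-1, 1079245)), 56573) = Add(Rational(-9916, 7554715), 56573) = Rational(427392881779, 7554715)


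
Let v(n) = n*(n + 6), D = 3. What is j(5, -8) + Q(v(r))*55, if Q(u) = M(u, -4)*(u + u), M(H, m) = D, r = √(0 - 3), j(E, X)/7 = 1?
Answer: -983 + 1980*I*√3 ≈ -983.0 + 3429.5*I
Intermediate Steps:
j(E, X) = 7 (j(E, X) = 7*1 = 7)
r = I*√3 (r = √(-3) = I*√3 ≈ 1.732*I)
M(H, m) = 3
v(n) = n*(6 + n)
Q(u) = 6*u (Q(u) = 3*(u + u) = 3*(2*u) = 6*u)
j(5, -8) + Q(v(r))*55 = 7 + (6*((I*√3)*(6 + I*√3)))*55 = 7 + (6*(I*√3*(6 + I*√3)))*55 = 7 + (6*I*√3*(6 + I*√3))*55 = 7 + 330*I*√3*(6 + I*√3)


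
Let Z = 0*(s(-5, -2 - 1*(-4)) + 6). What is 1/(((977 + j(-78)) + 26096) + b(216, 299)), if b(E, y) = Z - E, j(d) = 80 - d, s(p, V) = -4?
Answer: 1/27015 ≈ 3.7016e-5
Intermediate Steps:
Z = 0 (Z = 0*(-4 + 6) = 0*2 = 0)
b(E, y) = -E (b(E, y) = 0 - E = -E)
1/(((977 + j(-78)) + 26096) + b(216, 299)) = 1/(((977 + (80 - 1*(-78))) + 26096) - 1*216) = 1/(((977 + (80 + 78)) + 26096) - 216) = 1/(((977 + 158) + 26096) - 216) = 1/((1135 + 26096) - 216) = 1/(27231 - 216) = 1/27015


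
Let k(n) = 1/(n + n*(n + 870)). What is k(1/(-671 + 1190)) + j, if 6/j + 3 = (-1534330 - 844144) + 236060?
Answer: 192360291079/322826534950 ≈ 0.59586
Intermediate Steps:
k(n) = 1/(n + n*(870 + n))
j = -2/714139 (j = 6/(-3 + ((-1534330 - 844144) + 236060)) = 6/(-3 + (-2378474 + 236060)) = 6/(-3 - 2142414) = 6/(-2142417) = 6*(-1/2142417) = -2/714139 ≈ -2.8006e-6)
k(1/(-671 + 1190)) + j = 1/((1/(-671 + 1190))*(871 + 1/(-671 + 1190))) - 2/714139 = 1/((1/519)*(871 + 1/519)) - 2/714139 = 519/(452050/519) - 2/714139 = 519*(519/452050) - 2/714139 = 269361/452050 - 2/714139 = 192360291079/322826534950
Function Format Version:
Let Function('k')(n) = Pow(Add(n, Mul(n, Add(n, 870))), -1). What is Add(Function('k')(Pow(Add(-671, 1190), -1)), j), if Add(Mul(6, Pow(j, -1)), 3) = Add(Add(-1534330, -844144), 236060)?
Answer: Rational(192360291079, 322826534950) ≈ 0.59586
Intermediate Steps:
Function('k')(n) = Pow(Add(n, Mul(n, Add(870, n))), -1)
j = Rational(-2, 714139) (j = Mul(6, Pow(Add(-3, Add(Add(-1534330, -844144), 236060)), -1)) = Mul(6, Pow(Add(-3, Add(-2378474, 236060)), -1)) = Mul(6, Pow(Add(-3, -2142414), -1)) = Mul(6, Pow(-2142417, -1)) = Mul(6, Rational(-1, 2142417)) = Rational(-2, 714139) ≈ -2.8006e-6)
Add(Function('k')(Pow(Add(-671, 1190), -1)), j) = Add(Mul(Pow(Pow(Add(-671, 1190), -1), -1), Pow(Add(871, Pow(Add(-671, 1190), -1)), -1)), Rational(-2, 714139)) = Add(Mul(Pow(Pow(519, -1), -1), Pow(Add(871, Pow(519, -1)), -1)), Rational(-2, 714139)) = Add(Mul(Pow(Rational(1, 519), -1), Pow(Add(871, Rational(1, 519)), -1)), Rational(-2, 714139)) = Add(Mul(519, Pow(Rational(452050, 519), -1)), Rational(-2, 714139)) = Add(Mul(519, Rational(519, 452050)), Rational(-2, 714139)) = Add(Rational(269361, 452050), Rational(-2, 714139)) = Rational(192360291079, 322826534950)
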